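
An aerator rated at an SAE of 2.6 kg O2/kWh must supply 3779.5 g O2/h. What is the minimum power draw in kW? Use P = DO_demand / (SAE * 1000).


SAE in g O2/kWh = 2.6 * 1000 = 2600 g/kWh
P = DO_demand / SAE_g = 3779.5 / 2600 = 1.45365 kW

1.45365 kW


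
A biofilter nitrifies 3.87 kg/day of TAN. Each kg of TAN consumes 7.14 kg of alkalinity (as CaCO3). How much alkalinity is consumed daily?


Alkalinity factor: 7.14 kg CaCO3 consumed per kg TAN nitrified
alk = 3.87 kg TAN * 7.14 = 27.6318 kg CaCO3/day

27.6318 kg CaCO3/day


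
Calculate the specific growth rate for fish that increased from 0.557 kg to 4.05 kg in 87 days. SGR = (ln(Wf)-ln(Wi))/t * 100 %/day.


ln(W_f) = ln(4.05) = 1.3987169
ln(W_i) = ln(0.557) = -0.58519004
ln(W_f) - ln(W_i) = 1.3987169 - -0.58519004 = 1.9839069
SGR = 1.9839069 / 87 * 100 = 2.28035 %/day

2.28035 %/day


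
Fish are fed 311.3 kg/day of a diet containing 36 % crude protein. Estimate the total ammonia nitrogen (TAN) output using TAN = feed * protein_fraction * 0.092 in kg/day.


Protein in feed = 311.3 * 36/100 = 112.068 kg/day
TAN = protein * 0.092 = 112.068 * 0.092 = 10.310256 kg/day

10.310256 kg/day


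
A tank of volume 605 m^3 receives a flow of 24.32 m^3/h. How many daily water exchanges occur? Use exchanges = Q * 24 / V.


Daily flow volume = 24.32 m^3/h * 24 h = 583.68 m^3/day
Exchanges = daily flow / tank volume = 583.68 / 605 = 0.96476 exchanges/day

0.96476 exchanges/day


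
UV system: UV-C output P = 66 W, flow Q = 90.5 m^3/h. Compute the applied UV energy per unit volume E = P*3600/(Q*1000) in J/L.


Energy delivered per hour = 66 W * 3600 s = 237600 J/h
Volume treated per hour = 90.5 m^3/h * 1000 = 90500 L/h
dose = 237600 / 90500 = 2.62541 J/L

2.62541 J/L


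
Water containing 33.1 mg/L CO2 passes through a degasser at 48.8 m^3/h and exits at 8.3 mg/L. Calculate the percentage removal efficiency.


CO2_out / CO2_in = 8.3 / 33.1 = 0.25075529
Fraction remaining = 0.25075529
efficiency = (1 - 0.25075529) * 100 = 74.9245 %

74.9245 %


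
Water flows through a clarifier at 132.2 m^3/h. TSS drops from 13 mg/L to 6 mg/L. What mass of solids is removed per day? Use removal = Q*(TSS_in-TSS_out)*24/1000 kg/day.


Concentration drop: TSS_in - TSS_out = 13 - 6 = 7 mg/L
Hourly solids removed = Q * dTSS = 132.2 m^3/h * 7 mg/L = 925.4 g/h  (m^3/h * mg/L = g/h)
Daily solids removed = 925.4 * 24 = 22209.6 g/day
Convert g to kg: 22209.6 / 1000 = 22.2096 kg/day

22.2096 kg/day


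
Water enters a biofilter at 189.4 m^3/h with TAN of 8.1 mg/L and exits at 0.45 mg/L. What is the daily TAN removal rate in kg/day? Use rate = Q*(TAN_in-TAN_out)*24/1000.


Concentration drop: TAN_in - TAN_out = 8.1 - 0.45 = 7.65 mg/L
Hourly TAN removed = Q * dTAN = 189.4 m^3/h * 7.65 mg/L = 1448.91 g/h  (m^3/h * mg/L = g/h)
Daily TAN removed = 1448.91 * 24 = 34773.84 g/day
Convert to kg/day: 34773.84 / 1000 = 34.77384 kg/day

34.77384 kg/day


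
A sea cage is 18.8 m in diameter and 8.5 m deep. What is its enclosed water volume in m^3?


r = d/2 = 18.8/2 = 9.4 m
Base area = pi*r^2 = pi*9.4^2 = 277.59113 m^2
Volume = 277.59113 * 8.5 = 2359.52 m^3

2359.52 m^3


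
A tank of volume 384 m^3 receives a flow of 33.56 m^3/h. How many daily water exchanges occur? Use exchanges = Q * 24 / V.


Daily flow volume = 33.56 m^3/h * 24 h = 805.44 m^3/day
Exchanges = daily flow / tank volume = 805.44 / 384 = 2.0975 exchanges/day

2.0975 exchanges/day


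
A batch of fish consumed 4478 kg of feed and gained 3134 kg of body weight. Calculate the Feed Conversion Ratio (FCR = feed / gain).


FCR = feed consumed / weight gained
FCR = 4478 kg / 3134 kg = 1.42884

1.42884


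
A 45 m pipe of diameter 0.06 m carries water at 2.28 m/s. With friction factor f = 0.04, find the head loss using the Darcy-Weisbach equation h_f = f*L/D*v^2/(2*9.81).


v^2 = 2.28^2 = 5.1984 m^2/s^2
L/D = 45/0.06 = 750
h_f = f*(L/D)*v^2/(2g) = 0.04 * 750 * 5.1984 / 19.62 = 7.94862 m

7.94862 m


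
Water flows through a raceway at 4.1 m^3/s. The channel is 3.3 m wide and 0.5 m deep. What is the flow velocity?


Cross-sectional area = W * d = 3.3 * 0.5 = 1.65 m^2
Velocity = Q / A = 4.1 / 1.65 = 2.48485 m/s

2.48485 m/s


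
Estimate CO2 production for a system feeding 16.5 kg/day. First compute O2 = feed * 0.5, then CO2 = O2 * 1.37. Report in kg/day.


O2 = 16.5 * 0.5 = 8.25
CO2 = 8.25 * 1.37 = 11.3025

11.3025 kg/day


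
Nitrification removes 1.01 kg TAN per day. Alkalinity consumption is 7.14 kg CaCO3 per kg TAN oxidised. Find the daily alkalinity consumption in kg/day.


Alkalinity factor: 7.14 kg CaCO3 consumed per kg TAN nitrified
alk = 1.01 kg TAN * 7.14 = 7.2114 kg CaCO3/day

7.2114 kg CaCO3/day


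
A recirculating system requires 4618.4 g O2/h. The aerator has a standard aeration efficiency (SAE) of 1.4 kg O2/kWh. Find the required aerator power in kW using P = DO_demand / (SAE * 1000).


SAE in g O2/kWh = 1.4 * 1000 = 1400 g/kWh
P = DO_demand / SAE_g = 4618.4 / 1400 = 3.29886 kW

3.29886 kW


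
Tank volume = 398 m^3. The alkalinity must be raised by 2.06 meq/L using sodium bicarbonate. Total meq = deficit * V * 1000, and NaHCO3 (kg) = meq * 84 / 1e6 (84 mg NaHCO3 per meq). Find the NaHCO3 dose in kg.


Tank volume in L = 398 m^3 * 1000 = 398000 L
Total meq required = 2.06 meq/L * 398000 L = 819880 meq
NaHCO3 mass = 819880 meq * 84 mg/meq / 1e6 = 68.8699 kg

68.8699 kg


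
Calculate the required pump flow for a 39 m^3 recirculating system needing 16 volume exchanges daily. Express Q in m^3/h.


Daily recirculation volume = 39 m^3 * 16 = 624 m^3/day
Flow rate Q = daily volume / 24 h = 624 / 24 = 26 m^3/h

26 m^3/h


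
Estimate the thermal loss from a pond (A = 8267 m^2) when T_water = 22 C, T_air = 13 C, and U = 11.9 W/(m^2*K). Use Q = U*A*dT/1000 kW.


Temperature difference dT = 22 - 13 = 9 K
Heat loss (W) = U * A * dT = 11.9 * 8267 * 9 = 885395.7 W
Convert to kW: 885395.7 / 1000 = 885.3957 kW

885.3957 kW


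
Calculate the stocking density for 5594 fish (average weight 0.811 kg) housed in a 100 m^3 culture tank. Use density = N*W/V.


Total biomass = 5594 fish * 0.811 kg = 4536.734 kg
Density = total biomass / volume = 4536.734 / 100 = 45.3673 kg/m^3

45.3673 kg/m^3


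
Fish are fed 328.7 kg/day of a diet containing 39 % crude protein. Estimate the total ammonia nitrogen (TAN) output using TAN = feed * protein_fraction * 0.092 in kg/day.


Protein in feed = 328.7 * 39/100 = 128.193 kg/day
TAN = protein * 0.092 = 128.193 * 0.092 = 11.793756 kg/day

11.793756 kg/day


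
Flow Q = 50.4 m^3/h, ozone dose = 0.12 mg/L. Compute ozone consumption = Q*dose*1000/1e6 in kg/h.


O3 demand (mg/h) = Q * dose * 1000 = 50.4 * 0.12 * 1000 = 6048 mg/h
Convert mg to kg: 6048 / 1e6 = 0.006048 kg/h

0.006048 kg/h


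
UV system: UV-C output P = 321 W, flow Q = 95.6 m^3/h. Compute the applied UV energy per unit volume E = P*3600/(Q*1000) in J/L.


Energy delivered per hour = 321 W * 3600 s = 1155600 J/h
Volume treated per hour = 95.6 m^3/h * 1000 = 95600 L/h
dose = 1155600 / 95600 = 12.0879 J/L

12.0879 J/L


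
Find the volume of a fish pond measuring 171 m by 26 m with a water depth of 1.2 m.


Base area = L * W = 171 * 26 = 4446 m^2
Volume = area * depth = 4446 * 1.2 = 5335.2 m^3

5335.2 m^3


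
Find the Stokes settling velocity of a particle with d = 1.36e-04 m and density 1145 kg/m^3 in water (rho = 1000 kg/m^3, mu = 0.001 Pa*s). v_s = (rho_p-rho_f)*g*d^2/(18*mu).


Density difference: rho_p - rho_f = 1145 - 1000 = 145 kg/m^3
d^2 = (1.36e-04)^2 = 1.8496e-08 m^2
Numerator = (rho_p - rho_f) * g * d^2 = 145 * 9.81 * 1.8496e-08 = 2.6309635e-05
Denominator = 18 * mu = 18 * 0.001 = 0.018
v_s = 2.6309635e-05 / 0.018 = 0.00146165 m/s
Check: Re = rho_f * v_s * d / mu = 1000 * 0.00146165 * 1.36e-04 / 0.001 = 0.199 < 1, so Stokes' law applies.

0.00146165 m/s


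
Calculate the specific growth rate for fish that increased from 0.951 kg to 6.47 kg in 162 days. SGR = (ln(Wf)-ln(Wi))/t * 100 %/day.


ln(W_f) = ln(6.47) = 1.8671761
ln(W_i) = ln(0.951) = -0.050241216
ln(W_f) - ln(W_i) = 1.8671761 - -0.050241216 = 1.9174173
SGR = 1.9174173 / 162 * 100 = 1.18359 %/day

1.18359 %/day


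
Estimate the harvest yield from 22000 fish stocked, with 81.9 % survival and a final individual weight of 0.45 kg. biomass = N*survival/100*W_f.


Survivors = 22000 * 81.9/100 = 18018 fish
Harvest biomass = survivors * W_f = 18018 * 0.45 = 8108.1 kg

8108.1 kg


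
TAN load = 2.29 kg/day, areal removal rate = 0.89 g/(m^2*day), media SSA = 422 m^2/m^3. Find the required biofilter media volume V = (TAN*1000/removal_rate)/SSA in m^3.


A = 2.29*1000 / 0.89 = 2573.0337 m^2
V = 2573.0337 / 422 = 6.09724

6.09724 m^3


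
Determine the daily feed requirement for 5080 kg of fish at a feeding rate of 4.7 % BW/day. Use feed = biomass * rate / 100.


Feeding rate fraction = 4.7% / 100 = 0.047
Daily feed = 5080 kg * 0.047 = 238.76 kg/day

238.76 kg/day


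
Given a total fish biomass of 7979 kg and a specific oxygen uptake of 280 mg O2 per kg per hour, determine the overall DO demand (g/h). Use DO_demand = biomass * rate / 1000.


Total O2 consumption (mg/h) = 7979 kg * 280 mg/(kg*h) = 2234120 mg/h
Convert to g/h: 2234120 / 1000 = 2234.12 g/h

2234.12 g/h


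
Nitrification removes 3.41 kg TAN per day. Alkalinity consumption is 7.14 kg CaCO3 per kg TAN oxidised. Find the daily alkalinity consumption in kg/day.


Alkalinity factor: 7.14 kg CaCO3 consumed per kg TAN nitrified
alk = 3.41 kg TAN * 7.14 = 24.3474 kg CaCO3/day

24.3474 kg CaCO3/day


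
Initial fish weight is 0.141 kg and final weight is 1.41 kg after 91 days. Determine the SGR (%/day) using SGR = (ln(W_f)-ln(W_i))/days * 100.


ln(W_f) = ln(1.41) = 0.3435897
ln(W_i) = ln(0.141) = -1.9589954
ln(W_f) - ln(W_i) = 0.3435897 - -1.9589954 = 2.3025851
SGR = 2.3025851 / 91 * 100 = 2.53031 %/day

2.53031 %/day


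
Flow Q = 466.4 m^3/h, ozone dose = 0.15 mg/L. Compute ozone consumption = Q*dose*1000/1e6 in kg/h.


O3 demand (mg/h) = Q * dose * 1000 = 466.4 * 0.15 * 1000 = 69960 mg/h
Convert mg to kg: 69960 / 1e6 = 0.06996 kg/h

0.06996 kg/h


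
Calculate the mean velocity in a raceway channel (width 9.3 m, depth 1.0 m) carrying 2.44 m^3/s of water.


Cross-sectional area = W * d = 9.3 * 1.0 = 9.3 m^2
Velocity = Q / A = 2.44 / 9.3 = 0.262366 m/s

0.262366 m/s


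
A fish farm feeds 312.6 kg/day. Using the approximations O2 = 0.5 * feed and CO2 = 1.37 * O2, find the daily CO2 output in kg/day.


O2 = 312.6 * 0.5 = 156.3
CO2 = 156.3 * 1.37 = 214.131

214.131 kg/day


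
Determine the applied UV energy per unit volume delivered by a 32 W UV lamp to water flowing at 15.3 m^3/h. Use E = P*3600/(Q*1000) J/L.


Energy delivered per hour = 32 W * 3600 s = 115200 J/h
Volume treated per hour = 15.3 m^3/h * 1000 = 15300 L/h
dose = 115200 / 15300 = 7.52941 J/L

7.52941 J/L


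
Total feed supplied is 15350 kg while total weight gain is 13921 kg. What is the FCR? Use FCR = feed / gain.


FCR = feed consumed / weight gained
FCR = 15350 kg / 13921 kg = 1.10265

1.10265


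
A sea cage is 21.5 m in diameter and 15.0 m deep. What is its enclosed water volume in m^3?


r = d/2 = 21.5/2 = 10.75 m
Base area = pi*r^2 = pi*10.75^2 = 363.0503 m^2
Volume = 363.0503 * 15.0 = 5445.75 m^3

5445.75 m^3


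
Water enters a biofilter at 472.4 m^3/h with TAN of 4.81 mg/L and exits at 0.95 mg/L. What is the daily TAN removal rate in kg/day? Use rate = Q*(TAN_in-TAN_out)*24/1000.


Concentration drop: TAN_in - TAN_out = 4.81 - 0.95 = 3.86 mg/L
Hourly TAN removed = Q * dTAN = 472.4 m^3/h * 3.86 mg/L = 1823.464 g/h  (m^3/h * mg/L = g/h)
Daily TAN removed = 1823.464 * 24 = 43763.136 g/day
Convert to kg/day: 43763.136 / 1000 = 43.763136 kg/day

43.763136 kg/day


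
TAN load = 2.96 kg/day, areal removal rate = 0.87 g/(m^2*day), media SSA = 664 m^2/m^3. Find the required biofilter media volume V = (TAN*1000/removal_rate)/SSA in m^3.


A = 2.96*1000 / 0.87 = 3402.2989 m^2
V = 3402.2989 / 664 = 5.12394

5.12394 m^3


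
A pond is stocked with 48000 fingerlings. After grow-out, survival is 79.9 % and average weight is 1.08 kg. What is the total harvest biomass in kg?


Survivors = 48000 * 79.9/100 = 38352 fish
Harvest biomass = survivors * W_f = 38352 * 1.08 = 41420.16 kg

41420.16 kg


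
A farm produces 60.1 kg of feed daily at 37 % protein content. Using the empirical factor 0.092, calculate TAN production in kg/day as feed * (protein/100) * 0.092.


Protein in feed = 60.1 * 37/100 = 22.237 kg/day
TAN = protein * 0.092 = 22.237 * 0.092 = 2.045804 kg/day

2.045804 kg/day


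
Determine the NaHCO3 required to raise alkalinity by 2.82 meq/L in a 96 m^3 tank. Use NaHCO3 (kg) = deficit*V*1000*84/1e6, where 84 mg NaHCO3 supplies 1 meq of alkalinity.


Tank volume in L = 96 m^3 * 1000 = 96000 L
Total meq required = 2.82 meq/L * 96000 L = 270720 meq
NaHCO3 mass = 270720 meq * 84 mg/meq / 1e6 = 22.7405 kg

22.7405 kg


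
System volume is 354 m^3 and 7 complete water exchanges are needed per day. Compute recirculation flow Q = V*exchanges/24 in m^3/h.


Daily recirculation volume = 354 m^3 * 7 = 2478 m^3/day
Flow rate Q = daily volume / 24 h = 2478 / 24 = 103.25 m^3/h

103.25 m^3/h


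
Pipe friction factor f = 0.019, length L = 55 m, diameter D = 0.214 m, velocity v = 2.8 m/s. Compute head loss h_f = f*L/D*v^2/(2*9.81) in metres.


v^2 = 2.8^2 = 7.84 m^2/s^2
L/D = 55/0.214 = 257.00935
h_f = f*(L/D)*v^2/(2g) = 0.019 * 257.00935 * 7.84 / 19.62 = 1.95128 m

1.95128 m


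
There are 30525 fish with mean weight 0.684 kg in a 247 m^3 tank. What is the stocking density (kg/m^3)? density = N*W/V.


Total biomass = 30525 fish * 0.684 kg = 20879.1 kg
Density = total biomass / volume = 20879.1 / 247 = 84.5308 kg/m^3

84.5308 kg/m^3


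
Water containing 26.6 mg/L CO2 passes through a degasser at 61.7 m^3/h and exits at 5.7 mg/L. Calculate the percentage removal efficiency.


CO2_out / CO2_in = 5.7 / 26.6 = 0.21428571
Fraction remaining = 0.21428571
efficiency = (1 - 0.21428571) * 100 = 78.5714 %

78.5714 %


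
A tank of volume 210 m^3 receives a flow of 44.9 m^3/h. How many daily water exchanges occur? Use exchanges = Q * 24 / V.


Daily flow volume = 44.9 m^3/h * 24 h = 1077.6 m^3/day
Exchanges = daily flow / tank volume = 1077.6 / 210 = 5.13143 exchanges/day

5.13143 exchanges/day


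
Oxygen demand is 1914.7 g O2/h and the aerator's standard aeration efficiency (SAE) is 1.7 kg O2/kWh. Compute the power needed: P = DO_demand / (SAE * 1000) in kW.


SAE in g O2/kWh = 1.7 * 1000 = 1700 g/kWh
P = DO_demand / SAE_g = 1914.7 / 1700 = 1.12629 kW

1.12629 kW


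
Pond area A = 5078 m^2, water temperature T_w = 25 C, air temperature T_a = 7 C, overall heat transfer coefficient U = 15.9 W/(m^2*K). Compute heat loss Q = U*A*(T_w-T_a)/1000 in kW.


Temperature difference dT = 25 - 7 = 18 K
Heat loss (W) = U * A * dT = 15.9 * 5078 * 18 = 1453323.6 W
Convert to kW: 1453323.6 / 1000 = 1453.3236 kW

1453.3236 kW


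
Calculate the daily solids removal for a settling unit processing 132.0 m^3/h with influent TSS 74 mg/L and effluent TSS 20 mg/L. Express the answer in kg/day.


Concentration drop: TSS_in - TSS_out = 74 - 20 = 54 mg/L
Hourly solids removed = Q * dTSS = 132.0 m^3/h * 54 mg/L = 7128 g/h  (m^3/h * mg/L = g/h)
Daily solids removed = 7128 * 24 = 171072 g/day
Convert g to kg: 171072 / 1000 = 171.072 kg/day

171.072 kg/day


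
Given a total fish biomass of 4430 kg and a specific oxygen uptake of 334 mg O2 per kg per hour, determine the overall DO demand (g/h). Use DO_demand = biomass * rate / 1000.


Total O2 consumption (mg/h) = 4430 kg * 334 mg/(kg*h) = 1479620 mg/h
Convert to g/h: 1479620 / 1000 = 1479.62 g/h

1479.62 g/h


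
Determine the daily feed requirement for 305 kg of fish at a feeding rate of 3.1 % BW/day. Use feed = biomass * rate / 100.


Feeding rate fraction = 3.1% / 100 = 0.031
Daily feed = 305 kg * 0.031 = 9.455 kg/day

9.455 kg/day


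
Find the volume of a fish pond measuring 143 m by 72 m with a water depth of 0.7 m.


Base area = L * W = 143 * 72 = 10296 m^2
Volume = area * depth = 10296 * 0.7 = 7207.2 m^3

7207.2 m^3


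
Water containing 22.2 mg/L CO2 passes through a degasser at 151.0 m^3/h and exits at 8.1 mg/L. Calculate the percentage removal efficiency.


CO2_out / CO2_in = 8.1 / 22.2 = 0.36486486
Fraction remaining = 0.36486486
efficiency = (1 - 0.36486486) * 100 = 63.5135 %

63.5135 %


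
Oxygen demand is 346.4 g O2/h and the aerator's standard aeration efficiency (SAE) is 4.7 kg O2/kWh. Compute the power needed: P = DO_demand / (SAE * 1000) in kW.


SAE in g O2/kWh = 4.7 * 1000 = 4700 g/kWh
P = DO_demand / SAE_g = 346.4 / 4700 = 0.0737021 kW

0.0737021 kW


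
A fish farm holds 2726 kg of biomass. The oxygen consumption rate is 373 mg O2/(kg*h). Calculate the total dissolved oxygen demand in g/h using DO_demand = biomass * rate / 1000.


Total O2 consumption (mg/h) = 2726 kg * 373 mg/(kg*h) = 1016798 mg/h
Convert to g/h: 1016798 / 1000 = 1016.798 g/h

1016.798 g/h


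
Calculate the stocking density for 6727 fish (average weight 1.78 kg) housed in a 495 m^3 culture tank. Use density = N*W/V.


Total biomass = 6727 fish * 1.78 kg = 11974.06 kg
Density = total biomass / volume = 11974.06 / 495 = 24.19 kg/m^3

24.19 kg/m^3


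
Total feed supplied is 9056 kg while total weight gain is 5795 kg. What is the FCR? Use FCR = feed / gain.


FCR = feed consumed / weight gained
FCR = 9056 kg / 5795 kg = 1.56273

1.56273


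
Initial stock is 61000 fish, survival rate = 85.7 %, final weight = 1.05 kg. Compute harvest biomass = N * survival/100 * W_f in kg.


Survivors = 61000 * 85.7/100 = 52277 fish
Harvest biomass = survivors * W_f = 52277 * 1.05 = 54890.85 kg

54890.85 kg


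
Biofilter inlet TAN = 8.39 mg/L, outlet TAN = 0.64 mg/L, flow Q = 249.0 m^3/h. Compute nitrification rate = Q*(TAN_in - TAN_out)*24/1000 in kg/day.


Concentration drop: TAN_in - TAN_out = 8.39 - 0.64 = 7.75 mg/L
Hourly TAN removed = Q * dTAN = 249.0 m^3/h * 7.75 mg/L = 1929.75 g/h  (m^3/h * mg/L = g/h)
Daily TAN removed = 1929.75 * 24 = 46314 g/day
Convert to kg/day: 46314 / 1000 = 46.314 kg/day

46.314 kg/day


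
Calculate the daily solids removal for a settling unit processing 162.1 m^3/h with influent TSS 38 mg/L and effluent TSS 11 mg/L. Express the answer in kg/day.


Concentration drop: TSS_in - TSS_out = 38 - 11 = 27 mg/L
Hourly solids removed = Q * dTSS = 162.1 m^3/h * 27 mg/L = 4376.7 g/h  (m^3/h * mg/L = g/h)
Daily solids removed = 4376.7 * 24 = 105040.8 g/day
Convert g to kg: 105040.8 / 1000 = 105.0408 kg/day

105.0408 kg/day


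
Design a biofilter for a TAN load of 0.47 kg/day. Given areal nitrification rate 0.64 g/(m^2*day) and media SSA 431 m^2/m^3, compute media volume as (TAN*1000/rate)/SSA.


A = 0.47*1000 / 0.64 = 734.375 m^2
V = 734.375 / 431 = 1.70389

1.70389 m^3


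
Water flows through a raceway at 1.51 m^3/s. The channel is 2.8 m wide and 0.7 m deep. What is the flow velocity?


Cross-sectional area = W * d = 2.8 * 0.7 = 1.96 m^2
Velocity = Q / A = 1.51 / 1.96 = 0.770408 m/s

0.770408 m/s


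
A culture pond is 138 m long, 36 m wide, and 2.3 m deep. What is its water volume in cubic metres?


Base area = L * W = 138 * 36 = 4968 m^2
Volume = area * depth = 4968 * 2.3 = 11426.4 m^3

11426.4 m^3


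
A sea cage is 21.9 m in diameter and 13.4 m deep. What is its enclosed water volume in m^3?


r = d/2 = 21.9/2 = 10.95 m
Base area = pi*r^2 = pi*10.95^2 = 376.68481 m^2
Volume = 376.68481 * 13.4 = 5047.58 m^3

5047.58 m^3


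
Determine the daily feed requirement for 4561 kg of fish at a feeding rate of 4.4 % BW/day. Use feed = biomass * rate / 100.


Feeding rate fraction = 4.4% / 100 = 0.044
Daily feed = 4561 kg * 0.044 = 200.684 kg/day

200.684 kg/day


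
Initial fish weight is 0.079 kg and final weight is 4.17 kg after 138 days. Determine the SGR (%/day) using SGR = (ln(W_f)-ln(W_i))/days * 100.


ln(W_f) = ln(4.17) = 1.427916
ln(W_i) = ln(0.079) = -2.5383074
ln(W_f) - ln(W_i) = 1.427916 - -2.5383074 = 3.9662234
SGR = 3.9662234 / 138 * 100 = 2.87407 %/day

2.87407 %/day


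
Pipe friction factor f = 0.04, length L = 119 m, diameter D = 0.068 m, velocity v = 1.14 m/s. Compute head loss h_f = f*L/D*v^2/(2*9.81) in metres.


v^2 = 1.14^2 = 1.2996 m^2/s^2
L/D = 119/0.068 = 1750
h_f = f*(L/D)*v^2/(2g) = 0.04 * 1750 * 1.2996 / 19.62 = 4.6367 m

4.6367 m


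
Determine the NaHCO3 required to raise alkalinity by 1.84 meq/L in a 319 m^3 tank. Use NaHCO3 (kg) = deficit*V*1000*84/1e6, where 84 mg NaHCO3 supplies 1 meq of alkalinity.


Tank volume in L = 319 m^3 * 1000 = 319000 L
Total meq required = 1.84 meq/L * 319000 L = 586960 meq
NaHCO3 mass = 586960 meq * 84 mg/meq / 1e6 = 49.3046 kg

49.3046 kg


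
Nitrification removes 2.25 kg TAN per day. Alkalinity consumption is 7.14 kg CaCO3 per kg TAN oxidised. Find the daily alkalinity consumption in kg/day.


Alkalinity factor: 7.14 kg CaCO3 consumed per kg TAN nitrified
alk = 2.25 kg TAN * 7.14 = 16.065 kg CaCO3/day

16.065 kg CaCO3/day


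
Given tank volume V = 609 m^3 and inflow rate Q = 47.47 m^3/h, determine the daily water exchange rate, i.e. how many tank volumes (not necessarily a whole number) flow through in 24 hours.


Daily flow volume = 47.47 m^3/h * 24 h = 1139.28 m^3/day
Exchanges = daily flow / tank volume = 1139.28 / 609 = 1.87074 exchanges/day

1.87074 exchanges/day


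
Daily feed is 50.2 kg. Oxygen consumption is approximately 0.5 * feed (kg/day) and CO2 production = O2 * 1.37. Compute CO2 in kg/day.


O2 = 50.2 * 0.5 = 25.1
CO2 = 25.1 * 1.37 = 34.387

34.387 kg/day


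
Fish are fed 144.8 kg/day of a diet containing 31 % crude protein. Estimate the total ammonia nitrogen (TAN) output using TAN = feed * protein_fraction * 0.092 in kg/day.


Protein in feed = 144.8 * 31/100 = 44.888 kg/day
TAN = protein * 0.092 = 44.888 * 0.092 = 4.129696 kg/day

4.129696 kg/day


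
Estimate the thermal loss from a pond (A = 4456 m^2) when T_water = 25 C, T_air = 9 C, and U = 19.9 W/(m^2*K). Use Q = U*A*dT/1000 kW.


Temperature difference dT = 25 - 9 = 16 K
Heat loss (W) = U * A * dT = 19.9 * 4456 * 16 = 1418790.4 W
Convert to kW: 1418790.4 / 1000 = 1418.7904 kW

1418.7904 kW


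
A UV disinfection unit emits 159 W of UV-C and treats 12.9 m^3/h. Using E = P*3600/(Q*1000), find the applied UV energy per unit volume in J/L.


Energy delivered per hour = 159 W * 3600 s = 572400 J/h
Volume treated per hour = 12.9 m^3/h * 1000 = 12900 L/h
dose = 572400 / 12900 = 44.3721 J/L

44.3721 J/L


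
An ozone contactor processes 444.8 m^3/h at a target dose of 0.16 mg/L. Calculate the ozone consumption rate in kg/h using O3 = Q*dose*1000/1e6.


O3 demand (mg/h) = Q * dose * 1000 = 444.8 * 0.16 * 1000 = 71168 mg/h
Convert mg to kg: 71168 / 1e6 = 0.071168 kg/h

0.071168 kg/h


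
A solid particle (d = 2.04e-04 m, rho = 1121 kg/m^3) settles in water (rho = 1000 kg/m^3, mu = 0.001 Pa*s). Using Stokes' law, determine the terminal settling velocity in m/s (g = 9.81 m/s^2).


Density difference: rho_p - rho_f = 1121 - 1000 = 121 kg/m^3
d^2 = (2.04e-04)^2 = 4.1616e-08 m^2
Numerator = (rho_p - rho_f) * g * d^2 = 121 * 9.81 * 4.1616e-08 = 4.9398608e-05
Denominator = 18 * mu = 18 * 0.001 = 0.018
v_s = 4.9398608e-05 / 0.018 = 0.00274437 m/s
Check: Re = rho_f * v_s * d / mu = 1000 * 0.00274437 * 2.04e-04 / 0.001 = 0.56 < 1, so Stokes' law applies.

0.00274437 m/s


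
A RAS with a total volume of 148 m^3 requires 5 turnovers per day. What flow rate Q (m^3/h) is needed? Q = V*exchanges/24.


Daily recirculation volume = 148 m^3 * 5 = 740 m^3/day
Flow rate Q = daily volume / 24 h = 740 / 24 = 30.8333 m^3/h

30.8333 m^3/h


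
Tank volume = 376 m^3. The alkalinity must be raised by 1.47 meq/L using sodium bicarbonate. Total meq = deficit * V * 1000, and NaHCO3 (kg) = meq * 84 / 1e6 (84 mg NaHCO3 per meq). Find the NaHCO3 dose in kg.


Tank volume in L = 376 m^3 * 1000 = 376000 L
Total meq required = 1.47 meq/L * 376000 L = 552720 meq
NaHCO3 mass = 552720 meq * 84 mg/meq / 1e6 = 46.4285 kg

46.4285 kg


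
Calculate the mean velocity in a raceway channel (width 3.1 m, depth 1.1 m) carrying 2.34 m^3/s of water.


Cross-sectional area = W * d = 3.1 * 1.1 = 3.41 m^2
Velocity = Q / A = 2.34 / 3.41 = 0.686217 m/s

0.686217 m/s


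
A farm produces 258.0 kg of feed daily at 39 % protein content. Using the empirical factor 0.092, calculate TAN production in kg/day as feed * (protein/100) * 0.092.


Protein in feed = 258.0 * 39/100 = 100.62 kg/day
TAN = protein * 0.092 = 100.62 * 0.092 = 9.25704 kg/day

9.25704 kg/day


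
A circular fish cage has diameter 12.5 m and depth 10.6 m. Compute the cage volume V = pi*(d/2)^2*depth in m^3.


r = d/2 = 12.5/2 = 6.25 m
Base area = pi*r^2 = pi*6.25^2 = 122.71846 m^2
Volume = 122.71846 * 10.6 = 1300.82 m^3

1300.82 m^3


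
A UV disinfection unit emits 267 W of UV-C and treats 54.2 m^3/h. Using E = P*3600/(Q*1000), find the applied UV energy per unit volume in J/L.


Energy delivered per hour = 267 W * 3600 s = 961200 J/h
Volume treated per hour = 54.2 m^3/h * 1000 = 54200 L/h
dose = 961200 / 54200 = 17.7343 J/L

17.7343 J/L


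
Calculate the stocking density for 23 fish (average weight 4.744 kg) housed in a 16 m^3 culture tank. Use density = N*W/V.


Total biomass = 23 fish * 4.744 kg = 109.112 kg
Density = total biomass / volume = 109.112 / 16 = 6.8195 kg/m^3

6.8195 kg/m^3


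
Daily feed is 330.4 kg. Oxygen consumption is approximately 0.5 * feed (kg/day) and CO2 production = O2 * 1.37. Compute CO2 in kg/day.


O2 = 330.4 * 0.5 = 165.2
CO2 = 165.2 * 1.37 = 226.324

226.324 kg/day


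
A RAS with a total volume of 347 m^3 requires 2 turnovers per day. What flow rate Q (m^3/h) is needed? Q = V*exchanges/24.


Daily recirculation volume = 347 m^3 * 2 = 694 m^3/day
Flow rate Q = daily volume / 24 h = 694 / 24 = 28.9167 m^3/h

28.9167 m^3/h


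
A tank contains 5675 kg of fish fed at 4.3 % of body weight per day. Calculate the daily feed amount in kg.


Feeding rate fraction = 4.3% / 100 = 0.043
Daily feed = 5675 kg * 0.043 = 244.025 kg/day

244.025 kg/day


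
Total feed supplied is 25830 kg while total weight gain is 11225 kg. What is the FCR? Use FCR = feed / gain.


FCR = feed consumed / weight gained
FCR = 25830 kg / 11225 kg = 2.30111

2.30111


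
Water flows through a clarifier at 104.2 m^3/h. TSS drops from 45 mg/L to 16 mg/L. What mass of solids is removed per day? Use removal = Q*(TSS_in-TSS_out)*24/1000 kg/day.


Concentration drop: TSS_in - TSS_out = 45 - 16 = 29 mg/L
Hourly solids removed = Q * dTSS = 104.2 m^3/h * 29 mg/L = 3021.8 g/h  (m^3/h * mg/L = g/h)
Daily solids removed = 3021.8 * 24 = 72523.2 g/day
Convert g to kg: 72523.2 / 1000 = 72.5232 kg/day

72.5232 kg/day


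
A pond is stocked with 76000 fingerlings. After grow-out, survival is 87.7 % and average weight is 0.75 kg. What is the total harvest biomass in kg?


Survivors = 76000 * 87.7/100 = 66652 fish
Harvest biomass = survivors * W_f = 66652 * 0.75 = 49989 kg

49989 kg


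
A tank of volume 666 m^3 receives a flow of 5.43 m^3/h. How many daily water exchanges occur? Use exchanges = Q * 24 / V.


Daily flow volume = 5.43 m^3/h * 24 h = 130.32 m^3/day
Exchanges = daily flow / tank volume = 130.32 / 666 = 0.195676 exchanges/day

0.195676 exchanges/day


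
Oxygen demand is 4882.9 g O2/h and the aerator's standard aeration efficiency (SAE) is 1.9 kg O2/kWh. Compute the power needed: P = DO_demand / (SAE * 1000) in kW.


SAE in g O2/kWh = 1.9 * 1000 = 1900 g/kWh
P = DO_demand / SAE_g = 4882.9 / 1900 = 2.56995 kW

2.56995 kW


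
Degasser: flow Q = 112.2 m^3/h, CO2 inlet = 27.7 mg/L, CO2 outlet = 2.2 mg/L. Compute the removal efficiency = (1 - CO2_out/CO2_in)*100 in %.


CO2_out / CO2_in = 2.2 / 27.7 = 0.079422383
Fraction remaining = 0.079422383
efficiency = (1 - 0.079422383) * 100 = 92.0578 %

92.0578 %


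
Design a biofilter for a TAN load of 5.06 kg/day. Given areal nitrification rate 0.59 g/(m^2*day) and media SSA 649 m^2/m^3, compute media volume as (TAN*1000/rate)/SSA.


A = 5.06*1000 / 0.59 = 8576.2712 m^2
V = 8576.2712 / 649 = 13.2146

13.2146 m^3


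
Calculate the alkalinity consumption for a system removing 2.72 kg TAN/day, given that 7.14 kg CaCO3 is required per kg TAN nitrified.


Alkalinity factor: 7.14 kg CaCO3 consumed per kg TAN nitrified
alk = 2.72 kg TAN * 7.14 = 19.4208 kg CaCO3/day

19.4208 kg CaCO3/day


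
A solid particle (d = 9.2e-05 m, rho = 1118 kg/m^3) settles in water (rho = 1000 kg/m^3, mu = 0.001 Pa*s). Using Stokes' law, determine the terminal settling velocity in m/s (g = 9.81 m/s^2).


Density difference: rho_p - rho_f = 1118 - 1000 = 118 kg/m^3
d^2 = (9.2e-05)^2 = 8.464e-09 m^2
Numerator = (rho_p - rho_f) * g * d^2 = 118 * 9.81 * 8.464e-09 = 9.7977571e-06
Denominator = 18 * mu = 18 * 0.001 = 0.018
v_s = 9.7977571e-06 / 0.018 = 5.4432e-04 m/s
Check: Re = rho_f * v_s * d / mu = 1000 * 5.4432e-04 * 9.2e-05 / 0.001 = 0.0501 < 1, so Stokes' law applies.

5.4432e-04 m/s


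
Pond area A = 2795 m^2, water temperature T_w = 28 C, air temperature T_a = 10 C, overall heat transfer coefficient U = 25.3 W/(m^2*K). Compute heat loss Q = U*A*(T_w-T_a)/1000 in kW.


Temperature difference dT = 28 - 10 = 18 K
Heat loss (W) = U * A * dT = 25.3 * 2795 * 18 = 1272843 W
Convert to kW: 1272843 / 1000 = 1272.843 kW

1272.843 kW


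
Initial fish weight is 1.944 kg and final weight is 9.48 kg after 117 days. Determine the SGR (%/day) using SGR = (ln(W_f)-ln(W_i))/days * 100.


ln(W_f) = ln(9.48) = 2.2491843
ln(W_i) = ln(1.944) = 0.66474771
ln(W_f) - ln(W_i) = 2.2491843 - 0.66474771 = 1.5844366
SGR = 1.5844366 / 117 * 100 = 1.35422 %/day

1.35422 %/day


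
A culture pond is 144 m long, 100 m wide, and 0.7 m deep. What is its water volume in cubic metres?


Base area = L * W = 144 * 100 = 14400 m^2
Volume = area * depth = 14400 * 0.7 = 10080 m^3

10080 m^3


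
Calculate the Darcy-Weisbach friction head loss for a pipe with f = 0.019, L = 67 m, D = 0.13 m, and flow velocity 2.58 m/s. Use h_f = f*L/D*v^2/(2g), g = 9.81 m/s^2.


v^2 = 2.58^2 = 6.6564 m^2/s^2
L/D = 67/0.13 = 515.38462
h_f = f*(L/D)*v^2/(2g) = 0.019 * 515.38462 * 6.6564 / 19.62 = 3.3222 m

3.3222 m


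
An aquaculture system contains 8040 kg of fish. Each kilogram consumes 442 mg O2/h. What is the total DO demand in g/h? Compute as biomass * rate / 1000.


Total O2 consumption (mg/h) = 8040 kg * 442 mg/(kg*h) = 3553680 mg/h
Convert to g/h: 3553680 / 1000 = 3553.68 g/h

3553.68 g/h


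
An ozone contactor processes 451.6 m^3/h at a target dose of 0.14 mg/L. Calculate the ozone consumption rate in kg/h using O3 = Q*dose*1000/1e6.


O3 demand (mg/h) = Q * dose * 1000 = 451.6 * 0.14 * 1000 = 63224 mg/h
Convert mg to kg: 63224 / 1e6 = 0.063224 kg/h

0.063224 kg/h


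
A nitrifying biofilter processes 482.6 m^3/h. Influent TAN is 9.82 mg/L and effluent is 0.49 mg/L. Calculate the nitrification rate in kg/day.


Concentration drop: TAN_in - TAN_out = 9.82 - 0.49 = 9.33 mg/L
Hourly TAN removed = Q * dTAN = 482.6 m^3/h * 9.33 mg/L = 4502.658 g/h  (m^3/h * mg/L = g/h)
Daily TAN removed = 4502.658 * 24 = 108063.792 g/day
Convert to kg/day: 108063.792 / 1000 = 108.063792 kg/day

108.063792 kg/day


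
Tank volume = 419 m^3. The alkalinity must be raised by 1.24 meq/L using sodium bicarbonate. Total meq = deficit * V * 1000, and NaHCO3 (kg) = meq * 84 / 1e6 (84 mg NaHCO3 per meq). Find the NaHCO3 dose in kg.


Tank volume in L = 419 m^3 * 1000 = 419000 L
Total meq required = 1.24 meq/L * 419000 L = 519560 meq
NaHCO3 mass = 519560 meq * 84 mg/meq / 1e6 = 43.643 kg

43.643 kg


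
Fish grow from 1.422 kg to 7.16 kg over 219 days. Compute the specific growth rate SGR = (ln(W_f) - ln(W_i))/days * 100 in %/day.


ln(W_f) = ln(7.16) = 1.96851
ln(W_i) = ln(1.422) = 0.35206433
ln(W_f) - ln(W_i) = 1.96851 - 0.35206433 = 1.6164457
SGR = 1.6164457 / 219 * 100 = 0.738103 %/day

0.738103 %/day


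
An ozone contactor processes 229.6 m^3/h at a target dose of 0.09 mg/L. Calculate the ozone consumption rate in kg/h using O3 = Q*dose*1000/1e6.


O3 demand (mg/h) = Q * dose * 1000 = 229.6 * 0.09 * 1000 = 20664 mg/h
Convert mg to kg: 20664 / 1e6 = 0.020664 kg/h

0.020664 kg/h


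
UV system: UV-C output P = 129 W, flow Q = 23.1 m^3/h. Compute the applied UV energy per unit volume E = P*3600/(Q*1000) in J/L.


Energy delivered per hour = 129 W * 3600 s = 464400 J/h
Volume treated per hour = 23.1 m^3/h * 1000 = 23100 L/h
dose = 464400 / 23100 = 20.1039 J/L

20.1039 J/L


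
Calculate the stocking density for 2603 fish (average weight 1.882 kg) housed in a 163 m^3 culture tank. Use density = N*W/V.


Total biomass = 2603 fish * 1.882 kg = 4898.846 kg
Density = total biomass / volume = 4898.846 / 163 = 30.0543 kg/m^3

30.0543 kg/m^3


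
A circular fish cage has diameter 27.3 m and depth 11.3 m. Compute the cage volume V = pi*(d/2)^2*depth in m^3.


r = d/2 = 27.3/2 = 13.65 m
Base area = pi*r^2 = pi*13.65^2 = 585.3494 m^2
Volume = 585.3494 * 11.3 = 6614.45 m^3

6614.45 m^3


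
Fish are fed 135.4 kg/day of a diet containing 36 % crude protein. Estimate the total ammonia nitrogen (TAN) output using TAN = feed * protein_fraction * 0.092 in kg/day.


Protein in feed = 135.4 * 36/100 = 48.744 kg/day
TAN = protein * 0.092 = 48.744 * 0.092 = 4.484448 kg/day

4.484448 kg/day


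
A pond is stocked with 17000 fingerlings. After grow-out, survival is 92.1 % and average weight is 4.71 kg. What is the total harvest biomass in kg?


Survivors = 17000 * 92.1/100 = 15657 fish
Harvest biomass = survivors * W_f = 15657 * 4.71 = 73744.47 kg

73744.47 kg


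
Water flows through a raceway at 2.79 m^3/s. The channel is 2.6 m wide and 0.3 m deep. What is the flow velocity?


Cross-sectional area = W * d = 2.6 * 0.3 = 0.78 m^2
Velocity = Q / A = 2.79 / 0.78 = 3.57692 m/s

3.57692 m/s


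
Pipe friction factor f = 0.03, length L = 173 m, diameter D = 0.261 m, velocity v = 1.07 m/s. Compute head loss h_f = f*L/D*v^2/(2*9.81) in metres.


v^2 = 1.07^2 = 1.1449 m^2/s^2
L/D = 173/0.261 = 662.83525
h_f = f*(L/D)*v^2/(2g) = 0.03 * 662.83525 * 1.1449 / 19.62 = 1.16037 m

1.16037 m


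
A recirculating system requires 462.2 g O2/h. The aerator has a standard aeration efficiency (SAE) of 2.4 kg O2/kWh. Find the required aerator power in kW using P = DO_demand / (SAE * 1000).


SAE in g O2/kWh = 2.4 * 1000 = 2400 g/kWh
P = DO_demand / SAE_g = 462.2 / 2400 = 0.192583 kW

0.192583 kW


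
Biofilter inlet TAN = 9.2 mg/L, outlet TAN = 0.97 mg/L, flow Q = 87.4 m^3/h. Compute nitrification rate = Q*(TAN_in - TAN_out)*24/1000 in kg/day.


Concentration drop: TAN_in - TAN_out = 9.2 - 0.97 = 8.23 mg/L
Hourly TAN removed = Q * dTAN = 87.4 m^3/h * 8.23 mg/L = 719.302 g/h  (m^3/h * mg/L = g/h)
Daily TAN removed = 719.302 * 24 = 17263.248 g/day
Convert to kg/day: 17263.248 / 1000 = 17.263248 kg/day

17.263248 kg/day


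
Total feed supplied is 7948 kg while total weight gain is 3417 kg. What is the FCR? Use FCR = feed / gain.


FCR = feed consumed / weight gained
FCR = 7948 kg / 3417 kg = 2.32602

2.32602


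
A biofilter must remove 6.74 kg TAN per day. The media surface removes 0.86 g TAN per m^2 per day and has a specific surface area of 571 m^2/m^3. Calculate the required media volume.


A = 6.74*1000 / 0.86 = 7837.2093 m^2
V = 7837.2093 / 571 = 13.7254

13.7254 m^3


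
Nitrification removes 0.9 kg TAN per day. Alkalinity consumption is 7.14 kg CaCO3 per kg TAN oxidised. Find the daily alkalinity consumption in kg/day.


Alkalinity factor: 7.14 kg CaCO3 consumed per kg TAN nitrified
alk = 0.9 kg TAN * 7.14 = 6.426 kg CaCO3/day

6.426 kg CaCO3/day


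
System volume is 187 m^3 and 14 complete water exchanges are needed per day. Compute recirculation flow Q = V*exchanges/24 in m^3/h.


Daily recirculation volume = 187 m^3 * 14 = 2618 m^3/day
Flow rate Q = daily volume / 24 h = 2618 / 24 = 109.083 m^3/h

109.083 m^3/h


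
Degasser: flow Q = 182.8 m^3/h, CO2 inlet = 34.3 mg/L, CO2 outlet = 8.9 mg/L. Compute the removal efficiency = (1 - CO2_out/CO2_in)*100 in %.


CO2_out / CO2_in = 8.9 / 34.3 = 0.25947522
Fraction remaining = 0.25947522
efficiency = (1 - 0.25947522) * 100 = 74.0525 %

74.0525 %


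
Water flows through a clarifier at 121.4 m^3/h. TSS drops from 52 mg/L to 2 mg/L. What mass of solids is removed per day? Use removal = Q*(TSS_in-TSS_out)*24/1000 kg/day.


Concentration drop: TSS_in - TSS_out = 52 - 2 = 50 mg/L
Hourly solids removed = Q * dTSS = 121.4 m^3/h * 50 mg/L = 6070 g/h  (m^3/h * mg/L = g/h)
Daily solids removed = 6070 * 24 = 145680 g/day
Convert g to kg: 145680 / 1000 = 145.68 kg/day

145.68 kg/day


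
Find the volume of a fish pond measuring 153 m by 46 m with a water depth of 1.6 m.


Base area = L * W = 153 * 46 = 7038 m^2
Volume = area * depth = 7038 * 1.6 = 11260.8 m^3

11260.8 m^3


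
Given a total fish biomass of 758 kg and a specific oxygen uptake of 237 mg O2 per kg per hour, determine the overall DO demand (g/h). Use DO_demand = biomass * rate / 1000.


Total O2 consumption (mg/h) = 758 kg * 237 mg/(kg*h) = 179646 mg/h
Convert to g/h: 179646 / 1000 = 179.646 g/h

179.646 g/h


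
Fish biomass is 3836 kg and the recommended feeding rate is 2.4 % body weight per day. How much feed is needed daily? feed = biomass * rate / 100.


Feeding rate fraction = 2.4% / 100 = 0.024
Daily feed = 3836 kg * 0.024 = 92.064 kg/day

92.064 kg/day


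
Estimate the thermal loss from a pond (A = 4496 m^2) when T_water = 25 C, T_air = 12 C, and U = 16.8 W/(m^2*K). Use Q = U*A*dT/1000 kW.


Temperature difference dT = 25 - 12 = 13 K
Heat loss (W) = U * A * dT = 16.8 * 4496 * 13 = 981926.4 W
Convert to kW: 981926.4 / 1000 = 981.9264 kW

981.9264 kW


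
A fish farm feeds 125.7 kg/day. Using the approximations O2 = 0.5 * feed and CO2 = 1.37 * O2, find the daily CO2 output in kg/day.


O2 = 125.7 * 0.5 = 62.85
CO2 = 62.85 * 1.37 = 86.1045

86.1045 kg/day


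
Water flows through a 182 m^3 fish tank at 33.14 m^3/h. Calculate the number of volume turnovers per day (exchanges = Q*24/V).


Daily flow volume = 33.14 m^3/h * 24 h = 795.36 m^3/day
Exchanges = daily flow / tank volume = 795.36 / 182 = 4.37011 exchanges/day

4.37011 exchanges/day


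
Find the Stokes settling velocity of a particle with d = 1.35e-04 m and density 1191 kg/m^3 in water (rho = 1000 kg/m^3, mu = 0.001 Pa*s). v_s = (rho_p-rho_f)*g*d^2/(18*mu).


Density difference: rho_p - rho_f = 1191 - 1000 = 191 kg/m^3
d^2 = (1.35e-04)^2 = 1.8225e-08 m^2
Numerator = (rho_p - rho_f) * g * d^2 = 191 * 9.81 * 1.8225e-08 = 3.4148365e-05
Denominator = 18 * mu = 18 * 0.001 = 0.018
v_s = 3.4148365e-05 / 0.018 = 0.00189713 m/s
Check: Re = rho_f * v_s * d / mu = 1000 * 0.00189713 * 1.35e-04 / 0.001 = 0.256 < 1, so Stokes' law applies.

0.00189713 m/s


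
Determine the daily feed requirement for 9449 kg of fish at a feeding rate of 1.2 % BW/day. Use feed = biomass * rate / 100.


Feeding rate fraction = 1.2% / 100 = 0.012
Daily feed = 9449 kg * 0.012 = 113.388 kg/day

113.388 kg/day


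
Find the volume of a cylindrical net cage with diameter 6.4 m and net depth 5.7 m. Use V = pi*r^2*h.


r = d/2 = 6.4/2 = 3.2 m
Base area = pi*r^2 = pi*3.2^2 = 32.169909 m^2
Volume = 32.169909 * 5.7 = 183.368 m^3

183.368 m^3


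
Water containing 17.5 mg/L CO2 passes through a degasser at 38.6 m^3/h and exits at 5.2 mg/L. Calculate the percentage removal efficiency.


CO2_out / CO2_in = 5.2 / 17.5 = 0.29714286
Fraction remaining = 0.29714286
efficiency = (1 - 0.29714286) * 100 = 70.2857 %

70.2857 %


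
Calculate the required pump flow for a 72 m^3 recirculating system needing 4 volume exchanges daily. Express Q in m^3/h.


Daily recirculation volume = 72 m^3 * 4 = 288 m^3/day
Flow rate Q = daily volume / 24 h = 288 / 24 = 12 m^3/h

12 m^3/h
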